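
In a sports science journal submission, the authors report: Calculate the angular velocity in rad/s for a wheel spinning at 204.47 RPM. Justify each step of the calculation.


omega = RPM * 2 * pi / 60
omega = 204.47 * 2 * 3.14159 / 60
omega = 1284.7229 / 60 = 21.412 rad/s

21.412 rad/s


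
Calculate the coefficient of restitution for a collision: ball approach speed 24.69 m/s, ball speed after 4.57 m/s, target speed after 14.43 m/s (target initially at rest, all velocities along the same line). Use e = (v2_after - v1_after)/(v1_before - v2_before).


e = (v2_after - v1_after) / (v1_before - v2_before)
Numerator = 14.43 - 4.57 = 9.86
Denominator = 24.69 - 0 = 24.69
e = 9.86 / 24.69 = 0.3994

0.3994


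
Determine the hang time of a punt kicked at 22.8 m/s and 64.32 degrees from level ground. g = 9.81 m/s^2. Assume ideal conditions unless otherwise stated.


T = 2*v*sin(theta)/g
sin(theta) = sin(64.32 deg) = 0.9012
T = 2*22.8*0.9012 / 9.81
T = 41.096 / 9.81 = 4.1892 s

4.1892 s


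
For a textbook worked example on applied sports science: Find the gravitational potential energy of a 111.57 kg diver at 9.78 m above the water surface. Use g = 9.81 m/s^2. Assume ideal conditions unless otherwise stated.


PE = m * g * h
PE = 111.57 * 9.81 * 9.78
PE = 1094.5017 * 9.78 = 10704.2266 J

10704.2266 J


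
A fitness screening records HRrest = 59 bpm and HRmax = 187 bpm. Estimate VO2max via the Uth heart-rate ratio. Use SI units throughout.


VO2max = 15.3 * HRmax / HRrest
VO2max = 15.3 * 187 / 59
VO2max = 2861.1 / 59 = 48.4932 mL/kg/min

48.4932 mL/kg/min


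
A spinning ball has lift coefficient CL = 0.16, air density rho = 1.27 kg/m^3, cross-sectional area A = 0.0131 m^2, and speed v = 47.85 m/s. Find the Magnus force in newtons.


FM = 0.5 * CL * rho * A * v^2
FM = 0.5 * 0.16 * 1.27 * 0.0131 * 47.85^2
v^2 = 2289.6225
FM = 0.5 * 0.16 * 1.27 * 0.0131 * 2289.6225 = 3.0474 N

3.0474 N


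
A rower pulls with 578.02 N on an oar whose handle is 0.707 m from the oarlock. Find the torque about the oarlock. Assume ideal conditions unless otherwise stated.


tau = F * d
tau = 578.02 * 0.707
tau = 408.6601 N*m

408.6601 N*m


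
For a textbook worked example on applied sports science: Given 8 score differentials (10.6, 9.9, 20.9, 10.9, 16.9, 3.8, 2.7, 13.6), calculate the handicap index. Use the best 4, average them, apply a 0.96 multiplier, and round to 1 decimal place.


All differentials: 10.6, 9.9, 20.9, 10.9, 16.9, 3.8, 2.7, 13.6
Sorted: 2.7, 3.8, 9.9, 10.6, 10.9, 13.6, 16.9, 20.9
Best 4: 2.7, 3.8, 9.9, 10.6
Average of best = 27 / 4 = 6.75
Raw index = 6.75 * 0.96 = 6.48
Handicap index = round(6.48, 1) = 6.5

6.5


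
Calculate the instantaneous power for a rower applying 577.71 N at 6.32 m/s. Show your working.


P = F * v
P = 577.71 * 6.32
P = 3651.1272 W

3651.1272 W


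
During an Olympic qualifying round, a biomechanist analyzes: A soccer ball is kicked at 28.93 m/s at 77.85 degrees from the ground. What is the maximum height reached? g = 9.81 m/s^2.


H = (v*sin(theta))^2 / (2*g)
vy = v*sin(theta) = 28.93 * sin(77.85 deg) = 28.282 m/s
H = vy^2 / (2*g) = 799.8696 / (2*9.81)
H = 799.8696 / 19.62 = 40.7681 m

40.7681 m


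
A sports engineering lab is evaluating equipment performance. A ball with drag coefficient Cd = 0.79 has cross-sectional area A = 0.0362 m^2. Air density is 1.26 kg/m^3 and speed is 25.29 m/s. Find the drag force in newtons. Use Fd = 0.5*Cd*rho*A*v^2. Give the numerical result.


Fd = 0.5 * Cd * rho * A * v^2
Fd = 0.5 * 0.79 * 1.26 * 0.0362 * 25.29^2
v^2 = 639.5841
Fd = 0.5 * 0.79 * 1.26 * 0.0362 * 639.5841 = 11.5232 N

11.5232 N


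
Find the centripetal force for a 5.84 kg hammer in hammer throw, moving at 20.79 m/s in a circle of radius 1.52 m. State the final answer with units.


Fc = m * v^2 / r
v^2 = 20.79^2 = 432.2241
Fc = 5.84 * 432.2241 / 1.52
Fc = 2524.1887 / 1.52 = 1660.6505 N

1660.6505 N


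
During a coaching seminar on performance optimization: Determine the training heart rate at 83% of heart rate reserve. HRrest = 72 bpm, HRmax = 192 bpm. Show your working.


Target = HRrest + pct*(HRmax - HRrest)
Heart rate reserve = HRmax - HRrest = 192 - 72 = 120 bpm
Fraction = 83% = 0.83
Target = 72 + 0.83 * 120
Target = 72 + 99.6 = 171.6 bpm

171.6 bpm


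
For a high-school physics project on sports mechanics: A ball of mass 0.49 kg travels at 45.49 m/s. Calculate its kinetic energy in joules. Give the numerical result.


KE = 0.5 * m * v^2
KE = 0.5 * 0.49 * 45.49^2
KE = 0.5 * 0.49 * 2069.3401 = 506.9883 J

506.9883 J


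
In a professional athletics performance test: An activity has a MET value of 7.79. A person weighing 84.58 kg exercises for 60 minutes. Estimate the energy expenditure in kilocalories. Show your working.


kcal = MET * mass * time_hr
Convert time: 60 min = 1 hr
kcal = 7.79 * 84.58 * 1
kcal = 658.8782 kcal

658.8782 kcal


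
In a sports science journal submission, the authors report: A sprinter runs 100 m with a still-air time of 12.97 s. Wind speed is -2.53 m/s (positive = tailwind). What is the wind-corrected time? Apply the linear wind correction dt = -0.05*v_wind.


dt = -0.05 * v_wind = -0.05 * -2.53 = 0.1265 s
t_corrected = t_still + dt = 12.97 + (0.1265)
t_corrected = 13.0965 s

13.0965 s


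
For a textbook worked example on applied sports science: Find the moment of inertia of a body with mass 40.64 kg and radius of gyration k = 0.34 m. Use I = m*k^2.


I = m * k^2
I = 40.64 * 0.34^2
I = 40.64 * 0.1156 = 4.698 kg*m^2

4.698 kg*m^2


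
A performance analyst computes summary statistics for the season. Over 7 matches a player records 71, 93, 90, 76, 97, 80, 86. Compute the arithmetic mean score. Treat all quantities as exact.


Average = sum / n
Sum = 593
Average = 593 / 7 = 84.7143

84.7143


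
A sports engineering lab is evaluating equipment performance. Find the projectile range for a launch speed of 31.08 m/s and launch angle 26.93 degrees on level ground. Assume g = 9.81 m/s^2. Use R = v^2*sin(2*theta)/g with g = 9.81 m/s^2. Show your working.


R = v^2 * sin(2*theta) / g
Convert angle to radians: theta = 26.93 deg = 0.47 rad
sin(2*theta) = sin(0.94) = 0.8076
R = 31.08^2 * 0.8076 / 9.81
R = 965.9664 * 0.8076 / 9.81 = 79.5202 m

79.5202 m


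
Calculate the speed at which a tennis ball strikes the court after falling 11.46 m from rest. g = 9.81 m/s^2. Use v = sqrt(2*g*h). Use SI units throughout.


v = sqrt(2 * g * h)
v = sqrt(2 * 9.81 * 11.46)
v = sqrt(224.8452) = 14.9948 m/s

14.9948 m/s


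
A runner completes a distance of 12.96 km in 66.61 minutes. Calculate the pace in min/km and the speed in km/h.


Pace = time / distance = 66.61 min / 12.96 km = 5.1397 min/km
Speed = distance / time_in_hours = 12.96 / 1.1102 hr
Speed = 11.6739 km/h

5.1397 min/km, 11.6739 km/h


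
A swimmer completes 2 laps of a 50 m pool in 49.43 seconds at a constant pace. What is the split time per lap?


Split time = total_time / n_laps = 49.43 / 2
Split time = 24.715 s per lap

24.715 s


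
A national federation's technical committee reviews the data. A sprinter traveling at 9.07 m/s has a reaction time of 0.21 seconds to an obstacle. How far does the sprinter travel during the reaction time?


d = v * t
d = 9.07 * 0.21
d = 1.9047 m

1.9047 m


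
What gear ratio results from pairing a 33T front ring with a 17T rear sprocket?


GR = front_teeth / rear_teeth
GR = 33 / 17
GR = 1.9412

1.9412


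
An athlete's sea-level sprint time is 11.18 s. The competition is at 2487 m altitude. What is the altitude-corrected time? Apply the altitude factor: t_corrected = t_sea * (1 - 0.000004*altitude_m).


Correction factor = 1 - 0.000004 * 2487 = 0.990052
t_corrected = t_sea * factor = 11.18 * 0.990052
t_corrected = 11.0688 s

11.0688 s


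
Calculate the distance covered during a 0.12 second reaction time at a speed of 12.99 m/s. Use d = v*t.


d = v * t
d = 12.99 * 0.12
d = 1.5588 m

1.5588 m


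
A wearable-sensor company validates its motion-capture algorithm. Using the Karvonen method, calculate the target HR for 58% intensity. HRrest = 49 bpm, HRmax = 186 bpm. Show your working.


Target = HRrest + pct*(HRmax - HRrest)
Heart rate reserve = HRmax - HRrest = 186 - 49 = 137 bpm
Fraction = 58% = 0.58
Target = 49 + 0.58 * 137
Target = 49 + 79.46 = 128.46 bpm

128.46 bpm


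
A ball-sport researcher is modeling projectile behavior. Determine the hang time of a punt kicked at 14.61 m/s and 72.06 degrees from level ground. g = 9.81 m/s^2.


T = 2*v*sin(theta)/g
sin(theta) = sin(72.06 deg) = 0.9514
T = 2*14.61*0.9514 / 9.81
T = 27.7993 / 9.81 = 2.8338 s

2.8338 s


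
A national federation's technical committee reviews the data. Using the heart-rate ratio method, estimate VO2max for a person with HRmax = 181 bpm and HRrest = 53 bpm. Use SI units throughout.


VO2max = 15.3 * HRmax / HRrest
VO2max = 15.3 * 181 / 53
VO2max = 2769.3 / 53 = 52.2509 mL/kg/min

52.2509 mL/kg/min


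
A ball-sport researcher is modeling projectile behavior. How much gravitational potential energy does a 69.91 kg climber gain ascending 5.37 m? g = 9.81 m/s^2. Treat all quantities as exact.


PE = m * g * h
PE = 69.91 * 9.81 * 5.37
PE = 685.8171 * 5.37 = 3682.8378 J

3682.8378 J


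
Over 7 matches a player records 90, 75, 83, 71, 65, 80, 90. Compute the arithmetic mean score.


Average = sum / n
Sum = 554
Average = 554 / 7 = 79.1429

79.1429


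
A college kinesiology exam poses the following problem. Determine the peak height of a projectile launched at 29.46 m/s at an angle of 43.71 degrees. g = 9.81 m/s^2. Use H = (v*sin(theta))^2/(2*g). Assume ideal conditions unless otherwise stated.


H = (v*sin(theta))^2 / (2*g)
vy = v*sin(theta) = 29.46 * sin(43.71 deg) = 20.3571 m/s
H = vy^2 / (2*g) = 414.412 / (2*9.81)
H = 414.412 / 19.62 = 21.1219 m

21.1219 m


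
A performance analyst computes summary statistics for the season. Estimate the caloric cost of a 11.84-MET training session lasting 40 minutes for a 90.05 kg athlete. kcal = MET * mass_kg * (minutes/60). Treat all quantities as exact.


kcal = MET * mass * time_hr
Convert time: 40 min = 0.6667 hr
kcal = 11.84 * 90.05 * 0.6667
kcal = 710.7947 kcal

710.7947 kcal


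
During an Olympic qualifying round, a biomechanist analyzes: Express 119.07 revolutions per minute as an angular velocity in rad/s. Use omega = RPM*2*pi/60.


omega = RPM * 2 * pi / 60
omega = 119.07 * 2 * 3.14159 / 60
omega = 748.1389 / 60 = 12.469 rad/s

12.469 rad/s


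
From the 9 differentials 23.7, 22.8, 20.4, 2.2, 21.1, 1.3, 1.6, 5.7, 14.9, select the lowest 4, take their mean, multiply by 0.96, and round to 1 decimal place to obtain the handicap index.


All differentials: 23.7, 22.8, 20.4, 2.2, 21.1, 1.3, 1.6, 5.7, 14.9
Sorted: 1.3, 1.6, 2.2, 5.7, 14.9, 20.4, 21.1, 22.8, 23.7
Best 4: 1.3, 1.6, 2.2, 5.7
Average of best = 10.8 / 4 = 2.7
Raw index = 2.7 * 0.96 = 2.592
Handicap index = round(2.592, 1) = 2.6

2.6


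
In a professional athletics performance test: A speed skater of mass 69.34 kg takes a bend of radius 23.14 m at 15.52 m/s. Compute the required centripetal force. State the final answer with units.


Fc = m * v^2 / r
v^2 = 15.52^2 = 240.8704
Fc = 69.34 * 240.8704 / 23.14
Fc = 16701.9535 / 23.14 = 721.7785 N

721.7785 N


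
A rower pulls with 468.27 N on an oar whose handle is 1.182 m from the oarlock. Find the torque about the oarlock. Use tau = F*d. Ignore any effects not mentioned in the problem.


tau = F * d
tau = 468.27 * 1.182
tau = 553.4951 N*m

553.4951 N*m


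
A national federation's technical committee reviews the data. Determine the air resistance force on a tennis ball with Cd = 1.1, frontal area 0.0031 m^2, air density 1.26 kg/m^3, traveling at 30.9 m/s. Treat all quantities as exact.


Fd = 0.5 * Cd * rho * A * v^2
Fd = 0.5 * 1.1 * 1.26 * 0.0031 * 30.9^2
v^2 = 954.81
Fd = 0.5 * 1.1 * 1.26 * 0.0031 * 954.81 = 2.0512 N

2.0512 N


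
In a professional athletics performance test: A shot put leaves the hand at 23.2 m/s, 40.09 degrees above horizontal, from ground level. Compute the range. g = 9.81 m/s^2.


R = v^2 * sin(2*theta) / g
Convert angle to radians: theta = 40.09 deg = 0.6997 rad
sin(2*theta) = sin(1.3994) = 0.9853
R = 23.2^2 * 0.9853 / 9.81
R = 538.24 * 0.9853 / 9.81 = 54.0626 m

54.0626 m


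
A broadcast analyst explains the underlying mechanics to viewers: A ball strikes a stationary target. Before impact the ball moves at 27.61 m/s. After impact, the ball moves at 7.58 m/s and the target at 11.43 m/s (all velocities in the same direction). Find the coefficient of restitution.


e = (v2_after - v1_after) / (v1_before - v2_before)
Numerator = 11.43 - 7.58 = 3.85
Denominator = 27.61 - 0 = 27.61
e = 3.85 / 27.61 = 0.1394

0.1394


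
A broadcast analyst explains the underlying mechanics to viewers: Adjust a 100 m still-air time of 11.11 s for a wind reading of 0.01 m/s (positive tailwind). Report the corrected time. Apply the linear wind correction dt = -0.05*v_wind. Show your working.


dt = -0.05 * v_wind = -0.05 * 0.01 = -5.0000e-04 s
t_corrected = t_still + dt = 11.11 + (-5.0000e-04)
t_corrected = 11.1095 s

11.1095 s


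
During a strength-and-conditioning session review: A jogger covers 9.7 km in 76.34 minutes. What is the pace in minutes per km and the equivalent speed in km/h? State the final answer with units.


Pace = time / distance = 76.34 min / 9.7 km = 7.8701 min/km
Speed = distance / time_in_hours = 9.7 / 1.2723 hr
Speed = 7.6238 km/h

7.8701 min/km, 7.6238 km/h


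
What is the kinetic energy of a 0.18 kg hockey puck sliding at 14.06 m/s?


KE = 0.5 * m * v^2
KE = 0.5 * 0.18 * 14.06^2
KE = 0.5 * 0.18 * 197.6836 = 17.7915 J

17.7915 J


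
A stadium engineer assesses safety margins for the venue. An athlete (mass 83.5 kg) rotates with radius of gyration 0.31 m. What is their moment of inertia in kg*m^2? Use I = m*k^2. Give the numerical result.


I = m * k^2
I = 83.5 * 0.31^2
I = 83.5 * 0.0961 = 8.0244 kg*m^2

8.0244 kg*m^2


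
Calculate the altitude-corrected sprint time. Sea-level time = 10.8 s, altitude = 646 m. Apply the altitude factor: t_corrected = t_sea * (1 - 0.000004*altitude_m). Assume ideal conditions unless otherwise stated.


Correction factor = 1 - 0.000004 * 646 = 0.997416
t_corrected = t_sea * factor = 10.8 * 0.997416
t_corrected = 10.7721 s

10.7721 s


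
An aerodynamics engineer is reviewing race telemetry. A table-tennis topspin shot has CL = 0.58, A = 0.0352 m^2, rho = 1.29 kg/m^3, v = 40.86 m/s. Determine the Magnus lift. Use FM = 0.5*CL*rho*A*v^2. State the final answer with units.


FM = 0.5 * CL * rho * A * v^2
FM = 0.5 * 0.58 * 1.29 * 0.0352 * 40.86^2
v^2 = 1669.5396
FM = 0.5 * 0.58 * 1.29 * 0.0352 * 1669.5396 = 21.985 N

21.985 N


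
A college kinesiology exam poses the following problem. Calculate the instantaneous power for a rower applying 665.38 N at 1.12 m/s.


P = F * v
P = 665.38 * 1.12
P = 745.2256 W

745.2256 W


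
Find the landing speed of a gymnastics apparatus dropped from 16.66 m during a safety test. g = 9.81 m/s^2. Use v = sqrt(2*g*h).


v = sqrt(2 * g * h)
v = sqrt(2 * 9.81 * 16.66)
v = sqrt(326.8692) = 18.0795 m/s

18.0795 m/s


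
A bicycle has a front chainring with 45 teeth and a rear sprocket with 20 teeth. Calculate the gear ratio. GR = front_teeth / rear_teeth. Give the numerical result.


GR = front_teeth / rear_teeth
GR = 45 / 20
GR = 2.25

2.25


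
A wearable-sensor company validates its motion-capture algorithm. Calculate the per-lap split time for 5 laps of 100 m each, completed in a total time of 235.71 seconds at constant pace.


Split time = total_time / n_laps = 235.71 / 5
Split time = 47.142 s per lap

47.142 s


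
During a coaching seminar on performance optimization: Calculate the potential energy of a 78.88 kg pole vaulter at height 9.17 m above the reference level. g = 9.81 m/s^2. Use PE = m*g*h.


PE = m * g * h
PE = 78.88 * 9.81 * 9.17
PE = 773.8128 * 9.17 = 7095.8634 J

7095.8634 J


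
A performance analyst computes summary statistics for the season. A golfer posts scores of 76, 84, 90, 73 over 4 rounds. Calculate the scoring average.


Average = sum / n
Sum = 323
Average = 323 / 4 = 80.75

80.75


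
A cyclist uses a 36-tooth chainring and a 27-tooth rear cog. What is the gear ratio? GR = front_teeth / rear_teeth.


GR = front_teeth / rear_teeth
GR = 36 / 27
GR = 1.3333

1.3333


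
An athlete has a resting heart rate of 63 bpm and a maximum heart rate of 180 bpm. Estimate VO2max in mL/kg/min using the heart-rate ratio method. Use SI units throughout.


VO2max = 15.3 * HRmax / HRrest
VO2max = 15.3 * 180 / 63
VO2max = 2754 / 63 = 43.7143 mL/kg/min

43.7143 mL/kg/min


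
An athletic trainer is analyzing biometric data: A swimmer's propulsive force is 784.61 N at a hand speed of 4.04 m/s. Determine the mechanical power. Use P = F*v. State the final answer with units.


P = F * v
P = 784.61 * 4.04
P = 3169.8244 W

3169.8244 W


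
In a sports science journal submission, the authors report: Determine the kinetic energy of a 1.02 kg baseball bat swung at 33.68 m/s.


KE = 0.5 * m * v^2
KE = 0.5 * 1.02 * 33.68^2
KE = 0.5 * 1.02 * 1134.3424 = 578.5146 J

578.5146 J


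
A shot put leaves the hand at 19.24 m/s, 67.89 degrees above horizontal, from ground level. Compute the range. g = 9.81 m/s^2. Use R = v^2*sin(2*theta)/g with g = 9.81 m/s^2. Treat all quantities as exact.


R = v^2 * sin(2*theta) / g
Convert angle to radians: theta = 67.89 deg = 1.1849 rad
sin(2*theta) = sin(2.3698) = 0.6974
R = 19.24^2 * 0.6974 / 9.81
R = 370.1776 * 0.6974 / 9.81 = 26.3168 m

26.3168 m


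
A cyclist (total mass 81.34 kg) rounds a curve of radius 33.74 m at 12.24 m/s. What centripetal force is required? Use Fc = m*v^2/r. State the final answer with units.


Fc = m * v^2 / r
v^2 = 12.24^2 = 149.8176
Fc = 81.34 * 149.8176 / 33.74
Fc = 12186.1636 / 33.74 = 361.1785 N

361.1785 N


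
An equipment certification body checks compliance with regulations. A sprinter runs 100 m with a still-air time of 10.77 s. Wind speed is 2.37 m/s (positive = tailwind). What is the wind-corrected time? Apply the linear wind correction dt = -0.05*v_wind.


dt = -0.05 * v_wind = -0.05 * 2.37 = -0.1185 s
t_corrected = t_still + dt = 10.77 + (-0.1185)
t_corrected = 10.6515 s

10.6515 s


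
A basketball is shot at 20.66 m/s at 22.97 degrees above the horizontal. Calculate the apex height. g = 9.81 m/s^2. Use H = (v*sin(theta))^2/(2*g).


H = (v*sin(theta))^2 / (2*g)
vy = v*sin(theta) = 20.66 * sin(22.97 deg) = 8.0625 m/s
H = vy^2 / (2*g) = 65.0047 / (2*9.81)
H = 65.0047 / 19.62 = 3.3132 m

3.3132 m


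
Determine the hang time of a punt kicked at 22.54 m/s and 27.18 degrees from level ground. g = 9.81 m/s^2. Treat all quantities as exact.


T = 2*v*sin(theta)/g
sin(theta) = sin(27.18 deg) = 0.4568
T = 2*22.54*0.4568 / 9.81
T = 20.592 / 9.81 = 2.0991 s

2.0991 s


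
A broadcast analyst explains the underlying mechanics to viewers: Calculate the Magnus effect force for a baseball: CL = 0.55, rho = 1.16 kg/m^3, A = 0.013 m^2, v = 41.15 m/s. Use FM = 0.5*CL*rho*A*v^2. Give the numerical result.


FM = 0.5 * CL * rho * A * v^2
FM = 0.5 * 0.55 * 1.16 * 0.013 * 41.15^2
v^2 = 1693.3225
FM = 0.5 * 0.55 * 1.16 * 0.013 * 1693.3225 = 7.0222 N

7.0222 N


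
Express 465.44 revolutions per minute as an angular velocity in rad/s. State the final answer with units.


omega = RPM * 2 * pi / 60
omega = 465.44 * 2 * 3.14159 / 60
omega = 2924.4458 / 60 = 48.7408 rad/s

48.7408 rad/s


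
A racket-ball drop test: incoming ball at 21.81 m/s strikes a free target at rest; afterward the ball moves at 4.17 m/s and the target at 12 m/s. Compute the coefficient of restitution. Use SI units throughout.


e = (v2_after - v1_after) / (v1_before - v2_before)
Numerator = 12 - 4.17 = 7.83
Denominator = 21.81 - 0 = 21.81
e = 7.83 / 21.81 = 0.359

0.359


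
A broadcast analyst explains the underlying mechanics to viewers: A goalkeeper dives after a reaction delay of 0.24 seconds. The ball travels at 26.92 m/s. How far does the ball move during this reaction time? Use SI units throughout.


d = v * t
d = 26.92 * 0.24
d = 6.4608 m

6.4608 m


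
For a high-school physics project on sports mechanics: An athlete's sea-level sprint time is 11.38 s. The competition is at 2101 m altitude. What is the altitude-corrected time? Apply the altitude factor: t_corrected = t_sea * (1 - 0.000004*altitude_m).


Correction factor = 1 - 0.000004 * 2101 = 0.991596
t_corrected = t_sea * factor = 11.38 * 0.991596
t_corrected = 11.2844 s

11.2844 s


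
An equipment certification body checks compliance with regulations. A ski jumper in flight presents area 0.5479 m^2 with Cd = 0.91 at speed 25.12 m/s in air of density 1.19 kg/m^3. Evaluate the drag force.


Fd = 0.5 * Cd * rho * A * v^2
Fd = 0.5 * 0.91 * 1.19 * 0.5479 * 25.12^2
v^2 = 631.0144
Fd = 0.5 * 0.91 * 1.19 * 0.5479 * 631.0144 = 187.197 N

187.197 N


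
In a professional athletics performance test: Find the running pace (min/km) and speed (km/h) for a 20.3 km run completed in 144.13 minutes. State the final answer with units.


Pace = time / distance = 144.13 min / 20.3 km = 7.1 min/km
Speed = distance / time_in_hours = 20.3 / 2.4022 hr
Speed = 8.4507 km/h

7.1 min/km, 8.4507 km/h


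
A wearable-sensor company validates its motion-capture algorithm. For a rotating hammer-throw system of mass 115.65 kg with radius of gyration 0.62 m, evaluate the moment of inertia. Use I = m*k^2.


I = m * k^2
I = 115.65 * 0.62^2
I = 115.65 * 0.3844 = 44.4559 kg*m^2

44.4559 kg*m^2


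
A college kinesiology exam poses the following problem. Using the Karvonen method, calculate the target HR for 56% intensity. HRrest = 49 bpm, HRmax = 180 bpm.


Target = HRrest + pct*(HRmax - HRrest)
Heart rate reserve = HRmax - HRrest = 180 - 49 = 131 bpm
Fraction = 56% = 0.56
Target = 49 + 0.56 * 131
Target = 49 + 73.36 = 122.36 bpm

122.36 bpm


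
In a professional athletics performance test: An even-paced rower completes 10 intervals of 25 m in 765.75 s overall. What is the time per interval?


Split time = total_time / n_laps = 765.75 / 10
Split time = 76.575 s per lap

76.575 s


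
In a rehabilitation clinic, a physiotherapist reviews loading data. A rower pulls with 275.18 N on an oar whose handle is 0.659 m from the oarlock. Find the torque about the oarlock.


tau = F * d
tau = 275.18 * 0.659
tau = 181.3436 N*m

181.3436 N*m


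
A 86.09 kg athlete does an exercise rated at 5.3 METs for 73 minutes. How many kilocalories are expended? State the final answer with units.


kcal = MET * mass * time_hr
Convert time: 73 min = 1.2167 hr
kcal = 5.3 * 86.09 * 1.2167
kcal = 555.137 kcal

555.137 kcal


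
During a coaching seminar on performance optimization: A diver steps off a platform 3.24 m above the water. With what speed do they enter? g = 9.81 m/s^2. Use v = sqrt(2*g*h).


v = sqrt(2 * g * h)
v = sqrt(2 * 9.81 * 3.24)
v = sqrt(63.5688) = 7.973 m/s

7.973 m/s


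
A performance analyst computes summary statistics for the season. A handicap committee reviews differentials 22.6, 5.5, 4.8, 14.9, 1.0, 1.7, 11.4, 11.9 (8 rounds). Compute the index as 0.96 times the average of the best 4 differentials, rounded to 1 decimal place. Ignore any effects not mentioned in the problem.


All differentials: 22.6, 5.5, 4.8, 14.9, 1.0, 1.7, 11.4, 11.9
Sorted: 1.0, 1.7, 4.8, 5.5, 11.4, 11.9, 14.9, 22.6
Best 4: 1.0, 1.7, 4.8, 5.5
Average of best = 13 / 4 = 3.25
Raw index = 3.25 * 0.96 = 3.12
Handicap index = round(3.12, 1) = 3.1

3.1


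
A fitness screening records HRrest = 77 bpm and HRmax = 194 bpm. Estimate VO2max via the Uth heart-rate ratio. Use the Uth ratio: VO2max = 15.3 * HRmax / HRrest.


VO2max = 15.3 * HRmax / HRrest
VO2max = 15.3 * 194 / 77
VO2max = 2968.2 / 77 = 38.5481 mL/kg/min

38.5481 mL/kg/min


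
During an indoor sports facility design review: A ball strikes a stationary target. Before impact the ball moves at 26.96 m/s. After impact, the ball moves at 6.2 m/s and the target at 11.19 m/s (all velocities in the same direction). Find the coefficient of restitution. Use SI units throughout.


e = (v2_after - v1_after) / (v1_before - v2_before)
Numerator = 11.19 - 6.2 = 4.99
Denominator = 26.96 - 0 = 26.96
e = 4.99 / 26.96 = 0.1851

0.1851


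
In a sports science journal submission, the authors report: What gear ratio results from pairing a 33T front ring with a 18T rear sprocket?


GR = front_teeth / rear_teeth
GR = 33 / 18
GR = 1.8333

1.8333


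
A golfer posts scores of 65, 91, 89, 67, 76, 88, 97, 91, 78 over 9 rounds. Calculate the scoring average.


Average = sum / n
Sum = 742
Average = 742 / 9 = 82.4444

82.4444


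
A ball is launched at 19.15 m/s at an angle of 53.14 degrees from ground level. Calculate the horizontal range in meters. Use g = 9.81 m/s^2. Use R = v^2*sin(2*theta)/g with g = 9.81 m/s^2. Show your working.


R = v^2 * sin(2*theta) / g
Convert angle to radians: theta = 53.14 deg = 0.9275 rad
sin(2*theta) = sin(1.8549) = 0.9599
R = 19.15^2 * 0.9599 / 9.81
R = 366.7225 * 0.9599 / 9.81 = 35.8836 m

35.8836 m


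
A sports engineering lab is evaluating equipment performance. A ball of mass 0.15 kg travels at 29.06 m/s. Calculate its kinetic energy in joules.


KE = 0.5 * m * v^2
KE = 0.5 * 0.15 * 29.06^2
KE = 0.5 * 0.15 * 844.4836 = 63.3363 J

63.3363 J


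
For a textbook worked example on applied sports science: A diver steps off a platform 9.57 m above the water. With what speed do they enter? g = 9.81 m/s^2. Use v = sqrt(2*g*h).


v = sqrt(2 * g * h)
v = sqrt(2 * 9.81 * 9.57)
v = sqrt(187.7634) = 13.7027 m/s

13.7027 m/s


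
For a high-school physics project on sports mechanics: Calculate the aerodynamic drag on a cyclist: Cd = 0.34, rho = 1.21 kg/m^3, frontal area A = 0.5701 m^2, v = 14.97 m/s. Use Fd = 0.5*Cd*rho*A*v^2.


Fd = 0.5 * Cd * rho * A * v^2
Fd = 0.5 * 0.34 * 1.21 * 0.5701 * 14.97^2
v^2 = 224.1009
Fd = 0.5 * 0.34 * 1.21 * 0.5701 * 224.1009 = 26.2802 N

26.2802 N


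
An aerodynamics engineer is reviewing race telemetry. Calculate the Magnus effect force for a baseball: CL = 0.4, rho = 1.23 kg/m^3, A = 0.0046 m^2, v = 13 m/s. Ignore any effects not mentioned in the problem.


FM = 0.5 * CL * rho * A * v^2
FM = 0.5 * 0.4 * 1.23 * 0.0046 * 13^2
v^2 = 169
FM = 0.5 * 0.4 * 1.23 * 0.0046 * 169 = 0.1912 N

0.1912 N


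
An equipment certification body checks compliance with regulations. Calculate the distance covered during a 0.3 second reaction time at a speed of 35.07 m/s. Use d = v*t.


d = v * t
d = 35.07 * 0.3
d = 10.521 m

10.521 m


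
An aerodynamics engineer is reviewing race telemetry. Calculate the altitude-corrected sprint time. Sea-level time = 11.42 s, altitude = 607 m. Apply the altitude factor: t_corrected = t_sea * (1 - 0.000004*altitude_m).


Correction factor = 1 - 0.000004 * 607 = 0.997572
t_corrected = t_sea * factor = 11.42 * 0.997572
t_corrected = 11.3923 s

11.3923 s


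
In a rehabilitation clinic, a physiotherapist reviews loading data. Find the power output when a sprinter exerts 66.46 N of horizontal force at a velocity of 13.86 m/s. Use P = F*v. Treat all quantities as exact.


P = F * v
P = 66.46 * 13.86
P = 921.1356 W

921.1356 W


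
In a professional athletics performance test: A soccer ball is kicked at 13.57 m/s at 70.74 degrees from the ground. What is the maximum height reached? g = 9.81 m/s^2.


H = (v*sin(theta))^2 / (2*g)
vy = v*sin(theta) = 13.57 * sin(70.74 deg) = 12.8105 m/s
H = vy^2 / (2*g) = 164.1091 / (2*9.81)
H = 164.1091 / 19.62 = 8.3644 m

8.3644 m


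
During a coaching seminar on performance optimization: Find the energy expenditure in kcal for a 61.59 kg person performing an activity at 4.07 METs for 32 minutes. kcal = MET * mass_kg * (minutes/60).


kcal = MET * mass * time_hr
Convert time: 32 min = 0.5333 hr
kcal = 4.07 * 61.59 * 0.5333
kcal = 133.6914 kcal

133.6914 kcal


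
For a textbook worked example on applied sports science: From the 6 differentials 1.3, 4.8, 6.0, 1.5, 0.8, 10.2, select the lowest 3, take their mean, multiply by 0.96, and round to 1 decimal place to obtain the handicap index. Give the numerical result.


All differentials: 1.3, 4.8, 6.0, 1.5, 0.8, 10.2
Sorted: 0.8, 1.3, 1.5, 4.8, 6.0, 10.2
Best 3: 0.8, 1.3, 1.5
Average of best = 3.6 / 3 = 1.2
Raw index = 1.2 * 0.96 = 1.152
Handicap index = round(1.152, 1) = 1.2

1.2


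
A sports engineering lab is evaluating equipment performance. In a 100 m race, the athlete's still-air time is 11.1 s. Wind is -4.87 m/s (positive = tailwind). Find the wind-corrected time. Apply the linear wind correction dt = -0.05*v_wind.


dt = -0.05 * v_wind = -0.05 * -4.87 = 0.2435 s
t_corrected = t_still + dt = 11.1 + (0.2435)
t_corrected = 11.3435 s

11.3435 s


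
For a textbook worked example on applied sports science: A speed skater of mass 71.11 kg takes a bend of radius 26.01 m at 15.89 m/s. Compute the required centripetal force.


Fc = m * v^2 / r
v^2 = 15.89^2 = 252.4921
Fc = 71.11 * 252.4921 / 26.01
Fc = 17954.7132 / 26.01 = 690.3004 N

690.3004 N


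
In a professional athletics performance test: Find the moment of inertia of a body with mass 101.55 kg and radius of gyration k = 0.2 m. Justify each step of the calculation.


I = m * k^2
I = 101.55 * 0.2^2
I = 101.55 * 0.04 = 4.062 kg*m^2

4.062 kg*m^2


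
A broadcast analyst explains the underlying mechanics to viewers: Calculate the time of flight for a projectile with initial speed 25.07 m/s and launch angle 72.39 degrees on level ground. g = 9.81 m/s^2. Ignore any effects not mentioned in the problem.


T = 2*v*sin(theta)/g
sin(theta) = sin(72.39 deg) = 0.9531
T = 2*25.07*0.9531 / 9.81
T = 47.7903 / 9.81 = 4.8716 s

4.8716 s


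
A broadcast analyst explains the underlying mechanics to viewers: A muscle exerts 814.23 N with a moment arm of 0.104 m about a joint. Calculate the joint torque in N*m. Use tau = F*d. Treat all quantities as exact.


tau = F * d
tau = 814.23 * 0.104
tau = 84.6799 N*m

84.6799 N*m


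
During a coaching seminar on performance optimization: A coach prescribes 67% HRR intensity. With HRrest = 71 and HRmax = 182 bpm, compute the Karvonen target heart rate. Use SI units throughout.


Target = HRrest + pct*(HRmax - HRrest)
Heart rate reserve = HRmax - HRrest = 182 - 71 = 111 bpm
Fraction = 67% = 0.67
Target = 71 + 0.67 * 111
Target = 71 + 74.37 = 145.37 bpm

145.37 bpm


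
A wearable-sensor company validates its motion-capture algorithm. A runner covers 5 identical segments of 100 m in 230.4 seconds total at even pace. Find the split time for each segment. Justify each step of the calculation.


Split time = total_time / n_laps = 230.4 / 5
Split time = 46.08 s per lap

46.08 s


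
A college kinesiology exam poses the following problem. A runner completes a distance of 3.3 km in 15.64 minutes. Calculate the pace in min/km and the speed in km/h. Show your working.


Pace = time / distance = 15.64 min / 3.3 km = 4.7394 min/km
Speed = distance / time_in_hours = 3.3 / 0.2607 hr
Speed = 12.6598 km/h

4.7394 min/km, 12.6598 km/h


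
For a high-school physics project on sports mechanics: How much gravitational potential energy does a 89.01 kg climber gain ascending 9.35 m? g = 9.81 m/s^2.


PE = m * g * h
PE = 89.01 * 9.81 * 9.35
PE = 873.1881 * 9.35 = 8164.3087 J

8164.3087 J


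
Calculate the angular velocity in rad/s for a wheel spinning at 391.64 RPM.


omega = RPM * 2 * pi / 60
omega = 391.64 * 2 * 3.14159 / 60
omega = 2460.7467 / 60 = 41.0124 rad/s

41.0124 rad/s


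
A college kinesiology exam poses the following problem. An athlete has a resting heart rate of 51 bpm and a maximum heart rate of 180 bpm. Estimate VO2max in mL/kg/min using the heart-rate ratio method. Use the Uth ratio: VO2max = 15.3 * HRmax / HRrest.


VO2max = 15.3 * HRmax / HRrest
VO2max = 15.3 * 180 / 51
VO2max = 2754 / 51 = 54 mL/kg/min

54 mL/kg/min


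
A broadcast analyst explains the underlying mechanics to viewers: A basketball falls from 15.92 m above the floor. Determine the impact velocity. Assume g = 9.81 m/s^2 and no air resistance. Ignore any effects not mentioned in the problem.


v = sqrt(2 * g * h)
v = sqrt(2 * 9.81 * 15.92)
v = sqrt(312.3504) = 17.6734 m/s

17.6734 m/s


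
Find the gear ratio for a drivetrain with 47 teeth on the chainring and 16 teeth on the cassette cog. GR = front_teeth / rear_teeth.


GR = front_teeth / rear_teeth
GR = 47 / 16
GR = 2.9375

2.9375


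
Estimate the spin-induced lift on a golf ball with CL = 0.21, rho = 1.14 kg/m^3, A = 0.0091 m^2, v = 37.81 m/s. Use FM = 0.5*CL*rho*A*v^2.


FM = 0.5 * CL * rho * A * v^2
FM = 0.5 * 0.21 * 1.14 * 0.0091 * 37.81^2
v^2 = 1429.5961
FM = 0.5 * 0.21 * 1.14 * 0.0091 * 1429.5961 = 1.5572 N

1.5572 N


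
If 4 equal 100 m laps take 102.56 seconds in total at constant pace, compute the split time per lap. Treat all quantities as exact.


Split time = total_time / n_laps = 102.56 / 4
Split time = 25.64 s per lap

25.64 s


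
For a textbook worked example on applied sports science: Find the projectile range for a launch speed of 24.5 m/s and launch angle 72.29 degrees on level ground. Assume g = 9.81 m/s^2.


R = v^2 * sin(2*theta) / g
Convert angle to radians: theta = 72.29 deg = 1.2617 rad
sin(2*theta) = sin(2.5234) = 0.5796
R = 24.5^2 * 0.5796 / 9.81
R = 600.25 * 0.5796 / 9.81 = 35.4622 m

35.4622 m


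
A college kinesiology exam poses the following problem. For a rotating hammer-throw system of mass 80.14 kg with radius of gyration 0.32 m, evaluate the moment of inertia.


I = m * k^2
I = 80.14 * 0.32^2
I = 80.14 * 0.1024 = 8.2063 kg*m^2

8.2063 kg*m^2


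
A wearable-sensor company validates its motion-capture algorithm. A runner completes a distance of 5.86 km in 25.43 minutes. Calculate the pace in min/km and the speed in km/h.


Pace = time / distance = 25.43 min / 5.86 km = 4.3396 min/km
Speed = distance / time_in_hours = 5.86 / 0.4238 hr
Speed = 13.8262 km/h

4.3396 min/km, 13.8262 km/h


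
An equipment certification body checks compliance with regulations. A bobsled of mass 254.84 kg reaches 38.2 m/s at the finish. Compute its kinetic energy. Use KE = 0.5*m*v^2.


KE = 0.5 * m * v^2
KE = 0.5 * 254.84 * 38.2^2
KE = 0.5 * 254.84 * 1459.24 = 185936.3608 J

185936.3608 J


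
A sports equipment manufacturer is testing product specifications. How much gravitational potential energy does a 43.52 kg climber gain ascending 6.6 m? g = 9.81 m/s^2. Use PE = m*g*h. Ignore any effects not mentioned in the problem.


PE = m * g * h
PE = 43.52 * 9.81 * 6.6
PE = 426.9312 * 6.6 = 2817.7459 J

2817.7459 J


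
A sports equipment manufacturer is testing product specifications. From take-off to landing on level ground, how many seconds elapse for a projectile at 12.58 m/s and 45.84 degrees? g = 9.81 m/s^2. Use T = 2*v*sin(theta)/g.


T = 2*v*sin(theta)/g
sin(theta) = sin(45.84 deg) = 0.7174
T = 2*12.58*0.7174 / 9.81
T = 18.0497 / 9.81 = 1.8399 s

1.8399 s


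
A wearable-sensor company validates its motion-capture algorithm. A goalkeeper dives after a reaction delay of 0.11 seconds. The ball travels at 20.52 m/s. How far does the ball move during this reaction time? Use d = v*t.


d = v * t
d = 20.52 * 0.11
d = 2.2572 m

2.2572 m


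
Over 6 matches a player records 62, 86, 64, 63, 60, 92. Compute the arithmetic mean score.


Average = sum / n
Sum = 427
Average = 427 / 6 = 71.1667

71.1667


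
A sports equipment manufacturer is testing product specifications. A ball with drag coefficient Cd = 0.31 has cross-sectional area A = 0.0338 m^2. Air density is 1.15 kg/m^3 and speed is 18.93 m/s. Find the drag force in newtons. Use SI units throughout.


Fd = 0.5 * Cd * rho * A * v^2
Fd = 0.5 * 0.31 * 1.15 * 0.0338 * 18.93^2
v^2 = 358.3449
Fd = 0.5 * 0.31 * 1.15 * 0.0338 * 358.3449 = 2.159 N

2.159 N


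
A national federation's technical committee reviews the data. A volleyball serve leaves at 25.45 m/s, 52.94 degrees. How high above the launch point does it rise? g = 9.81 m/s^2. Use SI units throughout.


H = (v*sin(theta))^2 / (2*g)
vy = v*sin(theta) = 25.45 * sin(52.94 deg) = 20.3092 m/s
H = vy^2 / (2*g) = 412.4646 / (2*9.81)
H = 412.4646 / 19.62 = 21.0227 m

21.0227 m


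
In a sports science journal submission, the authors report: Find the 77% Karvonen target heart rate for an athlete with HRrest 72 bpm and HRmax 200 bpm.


Target = HRrest + pct*(HRmax - HRrest)
Heart rate reserve = HRmax - HRrest = 200 - 72 = 128 bpm
Fraction = 77% = 0.77
Target = 72 + 0.77 * 128
Target = 72 + 98.56 = 170.56 bpm

170.56 bpm


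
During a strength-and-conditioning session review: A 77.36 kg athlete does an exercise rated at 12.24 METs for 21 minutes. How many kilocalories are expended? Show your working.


kcal = MET * mass * time_hr
Convert time: 21 min = 0.35 hr
kcal = 12.24 * 77.36 * 0.35
kcal = 331.4102 kcal

331.4102 kcal


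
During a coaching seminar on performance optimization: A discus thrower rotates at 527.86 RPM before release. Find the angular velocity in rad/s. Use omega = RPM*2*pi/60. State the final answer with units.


omega = RPM * 2 * pi / 60
omega = 527.86 * 2 * 3.14159 / 60
omega = 3316.6422 / 60 = 55.2774 rad/s

55.2774 rad/s


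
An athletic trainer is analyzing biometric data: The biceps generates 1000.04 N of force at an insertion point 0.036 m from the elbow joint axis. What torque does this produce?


tau = F * d
tau = 1000.04 * 0.036
tau = 36.0014 N*m

36.0014 N*m


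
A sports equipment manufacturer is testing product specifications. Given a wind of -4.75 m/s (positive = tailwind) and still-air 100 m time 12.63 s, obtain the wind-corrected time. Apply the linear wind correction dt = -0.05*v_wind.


dt = -0.05 * v_wind = -0.05 * -4.75 = 0.2375 s
t_corrected = t_still + dt = 12.63 + (0.2375)
t_corrected = 12.8675 s

12.8675 s


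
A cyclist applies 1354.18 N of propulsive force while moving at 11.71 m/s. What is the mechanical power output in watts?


P = F * v
P = 1354.18 * 11.71
P = 15857.4478 W

15857.4478 W


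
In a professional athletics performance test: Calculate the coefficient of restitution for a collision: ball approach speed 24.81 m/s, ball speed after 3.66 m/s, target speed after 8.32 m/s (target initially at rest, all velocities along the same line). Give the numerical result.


e = (v2_after - v1_after) / (v1_before - v2_before)
Numerator = 8.32 - 3.66 = 4.66
Denominator = 24.81 - 0 = 24.81
e = 4.66 / 24.81 = 0.1878

0.1878


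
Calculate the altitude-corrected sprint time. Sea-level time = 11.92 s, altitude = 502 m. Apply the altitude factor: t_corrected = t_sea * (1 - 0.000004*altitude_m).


Correction factor = 1 - 0.000004 * 502 = 0.997992
t_corrected = t_sea * factor = 11.92 * 0.997992
t_corrected = 11.8961 s

11.8961 s


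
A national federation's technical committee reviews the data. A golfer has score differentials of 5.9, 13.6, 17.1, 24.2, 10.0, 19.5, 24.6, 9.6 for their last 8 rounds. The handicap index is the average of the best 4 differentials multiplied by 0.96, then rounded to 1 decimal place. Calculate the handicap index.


All differentials: 5.9, 13.6, 17.1, 24.2, 10.0, 19.5, 24.6, 9.6
Sorted: 5.9, 9.6, 10.0, 13.6, 17.1, 19.5, 24.2, 24.6
Best 4: 5.9, 9.6, 10.0, 13.6
Average of best = 39.1 / 4 = 9.775
Raw index = 9.775 * 0.96 = 9.384
Handicap index = round(9.384, 1) = 9.4

9.4


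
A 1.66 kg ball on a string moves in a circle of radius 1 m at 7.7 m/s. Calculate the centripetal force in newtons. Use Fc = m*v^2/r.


Fc = m * v^2 / r
v^2 = 7.7^2 = 59.29
Fc = 1.66 * 59.29 / 1
Fc = 98.4214 / 1 = 98.4214 N

98.4214 N


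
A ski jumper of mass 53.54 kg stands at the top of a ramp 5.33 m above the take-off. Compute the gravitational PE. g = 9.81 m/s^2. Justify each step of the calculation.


PE = m * g * h
PE = 53.54 * 9.81 * 5.33
PE = 525.2274 * 5.33 = 2799.462 J

2799.462 J
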